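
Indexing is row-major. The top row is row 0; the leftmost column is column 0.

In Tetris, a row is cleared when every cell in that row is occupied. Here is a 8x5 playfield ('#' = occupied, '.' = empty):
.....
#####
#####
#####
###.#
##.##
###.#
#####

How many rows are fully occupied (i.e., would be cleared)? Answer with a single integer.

Check each row:
  row 0: 5 empty cells -> not full
  row 1: 0 empty cells -> FULL (clear)
  row 2: 0 empty cells -> FULL (clear)
  row 3: 0 empty cells -> FULL (clear)
  row 4: 1 empty cell -> not full
  row 5: 1 empty cell -> not full
  row 6: 1 empty cell -> not full
  row 7: 0 empty cells -> FULL (clear)
Total rows cleared: 4

Answer: 4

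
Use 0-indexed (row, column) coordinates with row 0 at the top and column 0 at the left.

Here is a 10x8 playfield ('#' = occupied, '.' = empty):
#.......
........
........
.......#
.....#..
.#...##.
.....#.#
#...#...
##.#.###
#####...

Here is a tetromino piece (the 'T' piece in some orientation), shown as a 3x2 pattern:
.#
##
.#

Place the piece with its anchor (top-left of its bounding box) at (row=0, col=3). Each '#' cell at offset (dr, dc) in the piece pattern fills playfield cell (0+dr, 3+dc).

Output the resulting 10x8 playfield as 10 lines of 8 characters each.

Answer: #...#...
...##...
....#...
.......#
.....#..
.#...##.
.....#.#
#...#...
##.#.###
#####...

Derivation:
Fill (0+0,3+1) = (0,4)
Fill (0+1,3+0) = (1,3)
Fill (0+1,3+1) = (1,4)
Fill (0+2,3+1) = (2,4)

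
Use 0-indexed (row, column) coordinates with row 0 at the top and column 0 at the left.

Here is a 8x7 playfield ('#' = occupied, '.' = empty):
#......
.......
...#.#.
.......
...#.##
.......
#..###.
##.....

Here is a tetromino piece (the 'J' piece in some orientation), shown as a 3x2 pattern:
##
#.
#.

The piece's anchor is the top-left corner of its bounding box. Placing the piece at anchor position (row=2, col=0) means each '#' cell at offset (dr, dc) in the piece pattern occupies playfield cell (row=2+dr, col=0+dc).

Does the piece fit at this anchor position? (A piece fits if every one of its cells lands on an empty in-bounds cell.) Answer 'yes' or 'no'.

Check each piece cell at anchor (2, 0):
  offset (0,0) -> (2,0): empty -> OK
  offset (0,1) -> (2,1): empty -> OK
  offset (1,0) -> (3,0): empty -> OK
  offset (2,0) -> (4,0): empty -> OK
All cells valid: yes

Answer: yes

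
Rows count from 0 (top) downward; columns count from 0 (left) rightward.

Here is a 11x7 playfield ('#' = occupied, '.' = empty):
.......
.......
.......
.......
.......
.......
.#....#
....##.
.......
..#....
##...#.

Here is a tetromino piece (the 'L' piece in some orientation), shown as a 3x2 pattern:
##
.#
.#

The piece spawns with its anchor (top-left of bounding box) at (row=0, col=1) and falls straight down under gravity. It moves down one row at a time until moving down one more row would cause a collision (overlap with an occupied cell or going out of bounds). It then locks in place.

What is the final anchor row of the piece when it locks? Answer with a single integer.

Answer: 5

Derivation:
Spawn at (row=0, col=1). Try each row:
  row 0: fits
  row 1: fits
  row 2: fits
  row 3: fits
  row 4: fits
  row 5: fits
  row 6: blocked -> lock at row 5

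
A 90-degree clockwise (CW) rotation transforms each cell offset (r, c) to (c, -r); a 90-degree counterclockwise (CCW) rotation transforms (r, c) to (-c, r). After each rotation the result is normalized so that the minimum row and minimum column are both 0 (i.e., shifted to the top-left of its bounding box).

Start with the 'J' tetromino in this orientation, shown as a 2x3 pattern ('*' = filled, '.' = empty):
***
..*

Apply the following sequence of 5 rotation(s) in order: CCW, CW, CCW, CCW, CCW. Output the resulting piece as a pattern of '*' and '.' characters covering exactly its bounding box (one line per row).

Answer: .*
.*
**

Derivation:
Start:
***
..*
After rotation 1 (CCW):
**
*.
*.
After rotation 2 (CW):
***
..*
After rotation 3 (CCW):
**
*.
*.
After rotation 4 (CCW):
*..
***
After rotation 5 (CCW):
.*
.*
**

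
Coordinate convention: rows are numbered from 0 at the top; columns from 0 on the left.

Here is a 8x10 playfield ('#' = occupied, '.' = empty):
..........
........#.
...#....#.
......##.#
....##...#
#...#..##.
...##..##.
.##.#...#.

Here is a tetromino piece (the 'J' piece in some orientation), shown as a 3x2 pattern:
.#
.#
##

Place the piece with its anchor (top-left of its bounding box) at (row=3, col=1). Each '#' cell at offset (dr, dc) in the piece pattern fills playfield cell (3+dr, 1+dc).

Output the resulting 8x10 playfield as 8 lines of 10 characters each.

Fill (3+0,1+1) = (3,2)
Fill (3+1,1+1) = (4,2)
Fill (3+2,1+0) = (5,1)
Fill (3+2,1+1) = (5,2)

Answer: ..........
........#.
...#....#.
..#...##.#
..#.##...#
###.#..##.
...##..##.
.##.#...#.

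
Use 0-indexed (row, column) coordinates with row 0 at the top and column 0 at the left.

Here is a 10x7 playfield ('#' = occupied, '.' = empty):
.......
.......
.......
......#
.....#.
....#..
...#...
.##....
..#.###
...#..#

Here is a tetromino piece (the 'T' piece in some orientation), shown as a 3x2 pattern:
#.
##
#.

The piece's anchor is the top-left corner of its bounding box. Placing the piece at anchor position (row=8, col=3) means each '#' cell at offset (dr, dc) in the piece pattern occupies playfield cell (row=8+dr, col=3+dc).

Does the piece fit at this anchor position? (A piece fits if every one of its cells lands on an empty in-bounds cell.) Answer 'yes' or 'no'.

Answer: no

Derivation:
Check each piece cell at anchor (8, 3):
  offset (0,0) -> (8,3): empty -> OK
  offset (1,0) -> (9,3): occupied ('#') -> FAIL
  offset (1,1) -> (9,4): empty -> OK
  offset (2,0) -> (10,3): out of bounds -> FAIL
All cells valid: no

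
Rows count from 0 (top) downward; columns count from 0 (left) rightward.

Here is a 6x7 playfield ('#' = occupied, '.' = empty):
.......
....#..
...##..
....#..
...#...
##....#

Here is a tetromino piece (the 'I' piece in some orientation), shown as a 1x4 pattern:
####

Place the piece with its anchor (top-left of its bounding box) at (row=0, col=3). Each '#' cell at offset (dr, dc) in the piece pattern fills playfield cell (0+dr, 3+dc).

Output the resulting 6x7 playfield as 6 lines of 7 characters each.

Fill (0+0,3+0) = (0,3)
Fill (0+0,3+1) = (0,4)
Fill (0+0,3+2) = (0,5)
Fill (0+0,3+3) = (0,6)

Answer: ...####
....#..
...##..
....#..
...#...
##....#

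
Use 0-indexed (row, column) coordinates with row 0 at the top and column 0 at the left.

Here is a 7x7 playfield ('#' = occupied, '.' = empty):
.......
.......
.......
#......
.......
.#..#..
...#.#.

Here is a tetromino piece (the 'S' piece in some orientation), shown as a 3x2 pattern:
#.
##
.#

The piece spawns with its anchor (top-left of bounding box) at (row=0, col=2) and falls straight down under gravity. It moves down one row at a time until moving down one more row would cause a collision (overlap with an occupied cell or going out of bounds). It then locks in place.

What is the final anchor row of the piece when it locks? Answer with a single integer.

Answer: 3

Derivation:
Spawn at (row=0, col=2). Try each row:
  row 0: fits
  row 1: fits
  row 2: fits
  row 3: fits
  row 4: blocked -> lock at row 3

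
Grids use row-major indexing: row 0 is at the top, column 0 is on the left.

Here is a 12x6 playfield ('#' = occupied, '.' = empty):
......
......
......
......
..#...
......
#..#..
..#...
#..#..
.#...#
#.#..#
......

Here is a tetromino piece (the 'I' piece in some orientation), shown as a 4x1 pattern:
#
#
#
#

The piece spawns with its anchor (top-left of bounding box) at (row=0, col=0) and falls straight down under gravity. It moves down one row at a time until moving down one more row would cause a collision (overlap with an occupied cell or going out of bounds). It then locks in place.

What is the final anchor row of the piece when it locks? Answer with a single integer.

Answer: 2

Derivation:
Spawn at (row=0, col=0). Try each row:
  row 0: fits
  row 1: fits
  row 2: fits
  row 3: blocked -> lock at row 2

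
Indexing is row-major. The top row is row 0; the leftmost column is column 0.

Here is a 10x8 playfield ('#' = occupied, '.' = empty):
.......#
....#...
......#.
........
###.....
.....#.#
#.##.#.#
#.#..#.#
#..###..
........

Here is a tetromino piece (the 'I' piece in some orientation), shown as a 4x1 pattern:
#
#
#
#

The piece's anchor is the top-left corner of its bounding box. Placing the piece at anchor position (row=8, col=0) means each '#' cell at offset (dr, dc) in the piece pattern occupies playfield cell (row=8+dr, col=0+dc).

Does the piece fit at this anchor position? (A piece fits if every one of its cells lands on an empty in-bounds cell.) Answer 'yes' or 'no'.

Answer: no

Derivation:
Check each piece cell at anchor (8, 0):
  offset (0,0) -> (8,0): occupied ('#') -> FAIL
  offset (1,0) -> (9,0): empty -> OK
  offset (2,0) -> (10,0): out of bounds -> FAIL
  offset (3,0) -> (11,0): out of bounds -> FAIL
All cells valid: no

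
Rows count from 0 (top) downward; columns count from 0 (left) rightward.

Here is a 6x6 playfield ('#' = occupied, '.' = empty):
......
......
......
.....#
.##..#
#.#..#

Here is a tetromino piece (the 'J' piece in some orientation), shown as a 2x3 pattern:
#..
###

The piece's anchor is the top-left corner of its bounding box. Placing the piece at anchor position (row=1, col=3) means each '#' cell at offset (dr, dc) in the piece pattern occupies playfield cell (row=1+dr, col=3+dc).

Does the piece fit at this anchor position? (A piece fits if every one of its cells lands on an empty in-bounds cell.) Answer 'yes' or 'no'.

Answer: yes

Derivation:
Check each piece cell at anchor (1, 3):
  offset (0,0) -> (1,3): empty -> OK
  offset (1,0) -> (2,3): empty -> OK
  offset (1,1) -> (2,4): empty -> OK
  offset (1,2) -> (2,5): empty -> OK
All cells valid: yes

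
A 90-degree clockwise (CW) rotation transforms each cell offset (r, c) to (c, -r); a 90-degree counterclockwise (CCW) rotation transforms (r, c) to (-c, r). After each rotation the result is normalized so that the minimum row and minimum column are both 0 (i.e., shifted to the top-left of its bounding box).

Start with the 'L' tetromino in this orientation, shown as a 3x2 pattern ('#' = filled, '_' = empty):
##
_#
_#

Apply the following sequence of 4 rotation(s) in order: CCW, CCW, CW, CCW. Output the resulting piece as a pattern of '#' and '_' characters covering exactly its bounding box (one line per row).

Start:
##
_#
_#
After rotation 1 (CCW):
###
#__
After rotation 2 (CCW):
#_
#_
##
After rotation 3 (CW):
###
#__
After rotation 4 (CCW):
#_
#_
##

Answer: #_
#_
##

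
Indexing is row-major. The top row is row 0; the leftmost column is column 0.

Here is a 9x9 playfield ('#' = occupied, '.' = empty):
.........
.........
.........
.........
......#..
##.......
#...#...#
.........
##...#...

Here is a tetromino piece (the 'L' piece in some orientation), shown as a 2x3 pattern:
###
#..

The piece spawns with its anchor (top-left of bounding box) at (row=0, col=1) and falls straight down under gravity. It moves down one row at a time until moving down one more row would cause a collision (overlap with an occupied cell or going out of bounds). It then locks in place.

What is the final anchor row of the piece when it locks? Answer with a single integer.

Spawn at (row=0, col=1). Try each row:
  row 0: fits
  row 1: fits
  row 2: fits
  row 3: fits
  row 4: blocked -> lock at row 3

Answer: 3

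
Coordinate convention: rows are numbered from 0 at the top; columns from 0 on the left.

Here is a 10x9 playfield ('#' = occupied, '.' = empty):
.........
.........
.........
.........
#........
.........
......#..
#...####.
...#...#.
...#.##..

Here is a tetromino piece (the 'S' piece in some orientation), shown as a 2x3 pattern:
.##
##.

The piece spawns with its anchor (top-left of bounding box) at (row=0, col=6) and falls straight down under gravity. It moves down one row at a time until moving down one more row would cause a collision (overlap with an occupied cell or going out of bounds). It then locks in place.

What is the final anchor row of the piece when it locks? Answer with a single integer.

Spawn at (row=0, col=6). Try each row:
  row 0: fits
  row 1: fits
  row 2: fits
  row 3: fits
  row 4: fits
  row 5: blocked -> lock at row 4

Answer: 4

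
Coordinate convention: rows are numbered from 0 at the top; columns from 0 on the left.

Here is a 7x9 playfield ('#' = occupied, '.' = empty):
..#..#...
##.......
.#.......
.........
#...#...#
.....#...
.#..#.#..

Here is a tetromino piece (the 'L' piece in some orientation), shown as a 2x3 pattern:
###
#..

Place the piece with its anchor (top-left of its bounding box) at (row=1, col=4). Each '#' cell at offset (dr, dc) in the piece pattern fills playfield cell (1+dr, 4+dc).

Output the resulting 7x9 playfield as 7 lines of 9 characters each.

Fill (1+0,4+0) = (1,4)
Fill (1+0,4+1) = (1,5)
Fill (1+0,4+2) = (1,6)
Fill (1+1,4+0) = (2,4)

Answer: ..#..#...
##..###..
.#..#....
.........
#...#...#
.....#...
.#..#.#..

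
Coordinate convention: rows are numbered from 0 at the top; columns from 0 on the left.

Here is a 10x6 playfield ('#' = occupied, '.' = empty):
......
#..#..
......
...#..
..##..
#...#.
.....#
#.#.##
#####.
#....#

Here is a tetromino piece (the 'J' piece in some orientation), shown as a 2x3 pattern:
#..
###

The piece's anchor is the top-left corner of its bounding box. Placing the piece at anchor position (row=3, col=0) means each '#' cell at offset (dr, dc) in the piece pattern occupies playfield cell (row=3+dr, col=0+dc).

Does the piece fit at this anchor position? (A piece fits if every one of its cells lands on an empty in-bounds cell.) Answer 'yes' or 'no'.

Answer: no

Derivation:
Check each piece cell at anchor (3, 0):
  offset (0,0) -> (3,0): empty -> OK
  offset (1,0) -> (4,0): empty -> OK
  offset (1,1) -> (4,1): empty -> OK
  offset (1,2) -> (4,2): occupied ('#') -> FAIL
All cells valid: no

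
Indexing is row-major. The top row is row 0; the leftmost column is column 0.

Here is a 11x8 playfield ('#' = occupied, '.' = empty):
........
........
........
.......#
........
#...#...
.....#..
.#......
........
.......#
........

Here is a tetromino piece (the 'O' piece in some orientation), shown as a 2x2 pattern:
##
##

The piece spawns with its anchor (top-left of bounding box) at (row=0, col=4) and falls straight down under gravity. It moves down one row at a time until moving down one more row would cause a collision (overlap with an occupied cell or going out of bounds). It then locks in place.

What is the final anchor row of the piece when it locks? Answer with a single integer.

Answer: 3

Derivation:
Spawn at (row=0, col=4). Try each row:
  row 0: fits
  row 1: fits
  row 2: fits
  row 3: fits
  row 4: blocked -> lock at row 3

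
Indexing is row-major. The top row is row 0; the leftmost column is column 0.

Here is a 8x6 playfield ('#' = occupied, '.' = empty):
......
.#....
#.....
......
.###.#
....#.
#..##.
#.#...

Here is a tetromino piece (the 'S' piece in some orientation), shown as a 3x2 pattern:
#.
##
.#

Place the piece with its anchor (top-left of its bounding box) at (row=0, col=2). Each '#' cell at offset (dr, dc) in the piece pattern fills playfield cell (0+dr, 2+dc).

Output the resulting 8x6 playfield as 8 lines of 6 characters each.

Answer: ..#...
.###..
#..#..
......
.###.#
....#.
#..##.
#.#...

Derivation:
Fill (0+0,2+0) = (0,2)
Fill (0+1,2+0) = (1,2)
Fill (0+1,2+1) = (1,3)
Fill (0+2,2+1) = (2,3)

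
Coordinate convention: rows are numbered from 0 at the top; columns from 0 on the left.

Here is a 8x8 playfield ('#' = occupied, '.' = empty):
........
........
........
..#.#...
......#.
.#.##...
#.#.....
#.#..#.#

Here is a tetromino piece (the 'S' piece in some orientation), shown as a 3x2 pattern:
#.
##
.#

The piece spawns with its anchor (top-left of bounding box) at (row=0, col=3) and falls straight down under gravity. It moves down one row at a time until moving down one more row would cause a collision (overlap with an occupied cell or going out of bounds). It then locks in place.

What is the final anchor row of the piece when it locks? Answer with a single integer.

Spawn at (row=0, col=3). Try each row:
  row 0: fits
  row 1: blocked -> lock at row 0

Answer: 0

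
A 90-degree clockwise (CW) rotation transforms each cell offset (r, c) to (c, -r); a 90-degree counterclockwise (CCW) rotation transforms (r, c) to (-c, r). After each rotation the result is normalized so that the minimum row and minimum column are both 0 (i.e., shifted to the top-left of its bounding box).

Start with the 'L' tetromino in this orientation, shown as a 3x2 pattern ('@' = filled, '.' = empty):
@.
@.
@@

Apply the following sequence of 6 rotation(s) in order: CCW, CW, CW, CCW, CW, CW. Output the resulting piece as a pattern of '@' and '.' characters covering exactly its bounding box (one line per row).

Start:
@.
@.
@@
After rotation 1 (CCW):
..@
@@@
After rotation 2 (CW):
@.
@.
@@
After rotation 3 (CW):
@@@
@..
After rotation 4 (CCW):
@.
@.
@@
After rotation 5 (CW):
@@@
@..
After rotation 6 (CW):
@@
.@
.@

Answer: @@
.@
.@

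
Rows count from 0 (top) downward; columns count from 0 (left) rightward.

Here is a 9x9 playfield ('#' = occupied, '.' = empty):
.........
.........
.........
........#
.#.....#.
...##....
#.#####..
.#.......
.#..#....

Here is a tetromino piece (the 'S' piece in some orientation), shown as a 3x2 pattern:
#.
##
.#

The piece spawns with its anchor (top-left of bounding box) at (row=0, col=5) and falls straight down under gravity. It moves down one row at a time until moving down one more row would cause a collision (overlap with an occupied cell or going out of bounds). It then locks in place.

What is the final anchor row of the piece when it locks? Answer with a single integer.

Spawn at (row=0, col=5). Try each row:
  row 0: fits
  row 1: fits
  row 2: fits
  row 3: fits
  row 4: blocked -> lock at row 3

Answer: 3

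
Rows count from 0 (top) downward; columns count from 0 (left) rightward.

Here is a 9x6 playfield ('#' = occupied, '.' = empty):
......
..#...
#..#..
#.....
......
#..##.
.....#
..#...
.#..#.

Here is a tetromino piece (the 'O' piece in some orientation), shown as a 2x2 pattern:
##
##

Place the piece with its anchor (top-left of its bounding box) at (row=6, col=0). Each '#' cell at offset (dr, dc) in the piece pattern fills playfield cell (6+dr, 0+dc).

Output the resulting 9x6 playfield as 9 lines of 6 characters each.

Answer: ......
..#...
#..#..
#.....
......
#..##.
##...#
###...
.#..#.

Derivation:
Fill (6+0,0+0) = (6,0)
Fill (6+0,0+1) = (6,1)
Fill (6+1,0+0) = (7,0)
Fill (6+1,0+1) = (7,1)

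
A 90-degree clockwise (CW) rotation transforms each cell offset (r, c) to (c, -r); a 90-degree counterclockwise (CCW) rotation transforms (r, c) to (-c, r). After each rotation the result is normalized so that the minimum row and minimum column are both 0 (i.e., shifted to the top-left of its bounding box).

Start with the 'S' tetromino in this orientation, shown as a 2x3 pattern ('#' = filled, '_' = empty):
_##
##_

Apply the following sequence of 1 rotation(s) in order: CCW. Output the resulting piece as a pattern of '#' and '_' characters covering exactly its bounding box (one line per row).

Answer: #_
##
_#

Derivation:
Start:
_##
##_
After rotation 1 (CCW):
#_
##
_#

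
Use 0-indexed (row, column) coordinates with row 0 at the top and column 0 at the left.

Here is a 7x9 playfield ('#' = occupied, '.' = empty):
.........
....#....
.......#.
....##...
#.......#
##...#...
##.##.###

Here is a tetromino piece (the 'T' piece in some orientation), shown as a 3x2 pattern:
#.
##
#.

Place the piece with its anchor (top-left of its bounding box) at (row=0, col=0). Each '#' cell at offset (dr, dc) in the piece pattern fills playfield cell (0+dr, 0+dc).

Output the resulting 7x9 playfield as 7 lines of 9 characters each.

Fill (0+0,0+0) = (0,0)
Fill (0+1,0+0) = (1,0)
Fill (0+1,0+1) = (1,1)
Fill (0+2,0+0) = (2,0)

Answer: #........
##..#....
#......#.
....##...
#.......#
##...#...
##.##.###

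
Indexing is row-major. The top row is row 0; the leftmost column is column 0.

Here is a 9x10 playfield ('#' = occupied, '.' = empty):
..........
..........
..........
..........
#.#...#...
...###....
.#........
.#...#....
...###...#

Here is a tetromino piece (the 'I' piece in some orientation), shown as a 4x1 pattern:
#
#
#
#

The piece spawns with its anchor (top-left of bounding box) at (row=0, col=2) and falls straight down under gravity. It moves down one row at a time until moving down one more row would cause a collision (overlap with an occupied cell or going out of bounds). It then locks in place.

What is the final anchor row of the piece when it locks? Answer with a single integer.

Spawn at (row=0, col=2). Try each row:
  row 0: fits
  row 1: blocked -> lock at row 0

Answer: 0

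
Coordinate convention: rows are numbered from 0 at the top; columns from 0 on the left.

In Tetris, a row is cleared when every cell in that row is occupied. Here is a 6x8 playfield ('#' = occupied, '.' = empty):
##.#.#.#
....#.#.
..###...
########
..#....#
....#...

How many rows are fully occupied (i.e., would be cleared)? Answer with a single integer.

Check each row:
  row 0: 3 empty cells -> not full
  row 1: 6 empty cells -> not full
  row 2: 5 empty cells -> not full
  row 3: 0 empty cells -> FULL (clear)
  row 4: 6 empty cells -> not full
  row 5: 7 empty cells -> not full
Total rows cleared: 1

Answer: 1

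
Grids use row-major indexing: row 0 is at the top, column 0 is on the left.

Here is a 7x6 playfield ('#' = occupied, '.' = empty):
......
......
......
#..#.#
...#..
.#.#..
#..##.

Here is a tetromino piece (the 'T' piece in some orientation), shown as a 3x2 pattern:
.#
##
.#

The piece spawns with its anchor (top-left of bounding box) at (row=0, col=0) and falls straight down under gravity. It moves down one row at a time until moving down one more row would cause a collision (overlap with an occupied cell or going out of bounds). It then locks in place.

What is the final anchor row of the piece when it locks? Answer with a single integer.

Spawn at (row=0, col=0). Try each row:
  row 0: fits
  row 1: fits
  row 2: blocked -> lock at row 1

Answer: 1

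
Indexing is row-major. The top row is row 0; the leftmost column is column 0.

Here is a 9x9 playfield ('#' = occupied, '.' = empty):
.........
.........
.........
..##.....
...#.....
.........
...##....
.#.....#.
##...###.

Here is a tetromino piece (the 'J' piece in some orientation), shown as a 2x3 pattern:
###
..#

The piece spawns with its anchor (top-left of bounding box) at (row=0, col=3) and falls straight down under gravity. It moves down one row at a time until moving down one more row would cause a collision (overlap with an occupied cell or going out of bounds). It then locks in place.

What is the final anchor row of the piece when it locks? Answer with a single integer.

Answer: 2

Derivation:
Spawn at (row=0, col=3). Try each row:
  row 0: fits
  row 1: fits
  row 2: fits
  row 3: blocked -> lock at row 2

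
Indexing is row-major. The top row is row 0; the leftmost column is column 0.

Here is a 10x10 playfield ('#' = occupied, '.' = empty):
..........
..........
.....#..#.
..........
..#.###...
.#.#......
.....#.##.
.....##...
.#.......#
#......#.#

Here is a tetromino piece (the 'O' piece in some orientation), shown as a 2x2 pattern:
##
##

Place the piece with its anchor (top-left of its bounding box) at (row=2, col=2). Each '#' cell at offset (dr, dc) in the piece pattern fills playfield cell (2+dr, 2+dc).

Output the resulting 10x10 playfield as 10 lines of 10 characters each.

Answer: ..........
..........
..##.#..#.
..##......
..#.###...
.#.#......
.....#.##.
.....##...
.#.......#
#......#.#

Derivation:
Fill (2+0,2+0) = (2,2)
Fill (2+0,2+1) = (2,3)
Fill (2+1,2+0) = (3,2)
Fill (2+1,2+1) = (3,3)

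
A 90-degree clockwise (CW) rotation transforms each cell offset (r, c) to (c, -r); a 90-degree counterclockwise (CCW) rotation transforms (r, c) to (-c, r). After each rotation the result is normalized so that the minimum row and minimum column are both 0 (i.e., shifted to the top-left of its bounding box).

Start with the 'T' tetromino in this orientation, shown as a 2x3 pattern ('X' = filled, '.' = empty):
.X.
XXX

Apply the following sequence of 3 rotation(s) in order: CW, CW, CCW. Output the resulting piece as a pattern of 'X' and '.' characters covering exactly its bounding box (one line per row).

Start:
.X.
XXX
After rotation 1 (CW):
X.
XX
X.
After rotation 2 (CW):
XXX
.X.
After rotation 3 (CCW):
X.
XX
X.

Answer: X.
XX
X.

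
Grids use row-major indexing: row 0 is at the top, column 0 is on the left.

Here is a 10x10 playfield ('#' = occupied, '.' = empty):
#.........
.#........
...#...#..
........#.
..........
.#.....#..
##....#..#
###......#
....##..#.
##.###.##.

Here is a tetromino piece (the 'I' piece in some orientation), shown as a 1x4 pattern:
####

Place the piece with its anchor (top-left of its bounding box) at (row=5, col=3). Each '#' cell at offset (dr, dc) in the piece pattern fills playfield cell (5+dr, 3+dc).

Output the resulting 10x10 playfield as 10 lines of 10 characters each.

Fill (5+0,3+0) = (5,3)
Fill (5+0,3+1) = (5,4)
Fill (5+0,3+2) = (5,5)
Fill (5+0,3+3) = (5,6)

Answer: #.........
.#........
...#...#..
........#.
..........
.#.#####..
##....#..#
###......#
....##..#.
##.###.##.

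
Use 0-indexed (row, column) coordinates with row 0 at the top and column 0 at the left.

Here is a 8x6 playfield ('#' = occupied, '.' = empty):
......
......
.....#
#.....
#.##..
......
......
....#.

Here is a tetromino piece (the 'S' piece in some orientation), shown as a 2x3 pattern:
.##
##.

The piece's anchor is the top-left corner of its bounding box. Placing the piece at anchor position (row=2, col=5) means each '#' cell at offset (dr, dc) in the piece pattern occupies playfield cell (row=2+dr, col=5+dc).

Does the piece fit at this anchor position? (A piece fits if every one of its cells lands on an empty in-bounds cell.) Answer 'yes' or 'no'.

Answer: no

Derivation:
Check each piece cell at anchor (2, 5):
  offset (0,1) -> (2,6): out of bounds -> FAIL
  offset (0,2) -> (2,7): out of bounds -> FAIL
  offset (1,0) -> (3,5): empty -> OK
  offset (1,1) -> (3,6): out of bounds -> FAIL
All cells valid: no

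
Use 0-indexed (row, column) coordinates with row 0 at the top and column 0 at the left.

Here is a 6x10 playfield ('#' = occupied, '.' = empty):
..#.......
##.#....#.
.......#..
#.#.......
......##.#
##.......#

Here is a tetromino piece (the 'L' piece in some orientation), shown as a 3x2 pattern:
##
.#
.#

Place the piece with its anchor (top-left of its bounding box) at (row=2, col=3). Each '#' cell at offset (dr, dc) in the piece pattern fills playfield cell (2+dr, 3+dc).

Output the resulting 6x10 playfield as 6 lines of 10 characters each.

Answer: ..#.......
##.#....#.
...##..#..
#.#.#.....
....#.##.#
##.......#

Derivation:
Fill (2+0,3+0) = (2,3)
Fill (2+0,3+1) = (2,4)
Fill (2+1,3+1) = (3,4)
Fill (2+2,3+1) = (4,4)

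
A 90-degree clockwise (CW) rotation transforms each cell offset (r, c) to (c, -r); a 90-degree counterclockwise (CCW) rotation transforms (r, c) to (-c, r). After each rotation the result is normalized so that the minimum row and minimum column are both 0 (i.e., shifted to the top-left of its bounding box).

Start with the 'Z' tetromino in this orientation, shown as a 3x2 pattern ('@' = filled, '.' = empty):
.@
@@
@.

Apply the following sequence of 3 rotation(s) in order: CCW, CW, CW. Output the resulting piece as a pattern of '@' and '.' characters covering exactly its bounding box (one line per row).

Answer: @@.
.@@

Derivation:
Start:
.@
@@
@.
After rotation 1 (CCW):
@@.
.@@
After rotation 2 (CW):
.@
@@
@.
After rotation 3 (CW):
@@.
.@@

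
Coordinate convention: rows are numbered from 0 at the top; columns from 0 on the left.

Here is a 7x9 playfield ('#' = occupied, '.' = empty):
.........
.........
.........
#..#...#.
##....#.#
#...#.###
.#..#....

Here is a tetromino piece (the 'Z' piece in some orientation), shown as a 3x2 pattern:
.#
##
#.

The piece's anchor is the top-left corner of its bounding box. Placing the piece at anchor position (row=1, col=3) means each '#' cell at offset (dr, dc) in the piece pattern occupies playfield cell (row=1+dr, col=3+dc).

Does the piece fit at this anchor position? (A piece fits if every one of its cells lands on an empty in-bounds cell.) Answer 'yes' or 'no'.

Answer: no

Derivation:
Check each piece cell at anchor (1, 3):
  offset (0,1) -> (1,4): empty -> OK
  offset (1,0) -> (2,3): empty -> OK
  offset (1,1) -> (2,4): empty -> OK
  offset (2,0) -> (3,3): occupied ('#') -> FAIL
All cells valid: no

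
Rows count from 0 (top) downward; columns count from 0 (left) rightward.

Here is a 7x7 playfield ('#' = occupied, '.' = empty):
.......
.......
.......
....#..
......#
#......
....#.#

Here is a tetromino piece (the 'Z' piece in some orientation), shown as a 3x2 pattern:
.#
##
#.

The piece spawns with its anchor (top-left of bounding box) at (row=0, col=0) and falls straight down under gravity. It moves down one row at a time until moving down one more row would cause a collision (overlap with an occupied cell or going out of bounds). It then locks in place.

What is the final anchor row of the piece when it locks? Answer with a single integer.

Spawn at (row=0, col=0). Try each row:
  row 0: fits
  row 1: fits
  row 2: fits
  row 3: blocked -> lock at row 2

Answer: 2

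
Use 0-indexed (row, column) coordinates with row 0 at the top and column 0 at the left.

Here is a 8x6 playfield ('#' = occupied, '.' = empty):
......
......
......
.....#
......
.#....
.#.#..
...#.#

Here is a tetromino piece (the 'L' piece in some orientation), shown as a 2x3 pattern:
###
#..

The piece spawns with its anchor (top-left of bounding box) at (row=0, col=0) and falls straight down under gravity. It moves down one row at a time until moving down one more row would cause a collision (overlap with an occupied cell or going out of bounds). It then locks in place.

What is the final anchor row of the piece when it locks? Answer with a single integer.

Spawn at (row=0, col=0). Try each row:
  row 0: fits
  row 1: fits
  row 2: fits
  row 3: fits
  row 4: fits
  row 5: blocked -> lock at row 4

Answer: 4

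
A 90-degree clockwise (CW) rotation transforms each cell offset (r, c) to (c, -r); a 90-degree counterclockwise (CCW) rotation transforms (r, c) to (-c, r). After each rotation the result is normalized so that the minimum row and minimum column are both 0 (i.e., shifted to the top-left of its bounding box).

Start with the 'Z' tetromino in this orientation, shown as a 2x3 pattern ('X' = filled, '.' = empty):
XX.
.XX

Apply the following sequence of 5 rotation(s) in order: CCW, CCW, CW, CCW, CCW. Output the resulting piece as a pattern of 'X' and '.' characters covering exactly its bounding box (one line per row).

Start:
XX.
.XX
After rotation 1 (CCW):
.X
XX
X.
After rotation 2 (CCW):
XX.
.XX
After rotation 3 (CW):
.X
XX
X.
After rotation 4 (CCW):
XX.
.XX
After rotation 5 (CCW):
.X
XX
X.

Answer: .X
XX
X.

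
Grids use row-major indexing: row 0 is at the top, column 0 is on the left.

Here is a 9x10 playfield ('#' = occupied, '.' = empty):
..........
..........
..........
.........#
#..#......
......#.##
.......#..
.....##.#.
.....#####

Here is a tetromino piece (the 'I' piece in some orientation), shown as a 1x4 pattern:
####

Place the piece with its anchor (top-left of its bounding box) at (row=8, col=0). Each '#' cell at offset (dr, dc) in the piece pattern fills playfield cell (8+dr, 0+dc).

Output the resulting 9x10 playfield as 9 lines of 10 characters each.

Answer: ..........
..........
..........
.........#
#..#......
......#.##
.......#..
.....##.#.
####.#####

Derivation:
Fill (8+0,0+0) = (8,0)
Fill (8+0,0+1) = (8,1)
Fill (8+0,0+2) = (8,2)
Fill (8+0,0+3) = (8,3)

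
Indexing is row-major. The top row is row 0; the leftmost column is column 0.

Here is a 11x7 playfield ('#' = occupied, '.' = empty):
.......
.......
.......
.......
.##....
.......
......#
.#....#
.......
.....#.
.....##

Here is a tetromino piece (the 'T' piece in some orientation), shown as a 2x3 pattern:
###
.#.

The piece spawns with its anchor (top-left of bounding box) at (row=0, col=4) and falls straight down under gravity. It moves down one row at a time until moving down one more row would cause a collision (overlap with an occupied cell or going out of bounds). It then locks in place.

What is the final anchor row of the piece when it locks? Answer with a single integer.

Spawn at (row=0, col=4). Try each row:
  row 0: fits
  row 1: fits
  row 2: fits
  row 3: fits
  row 4: fits
  row 5: fits
  row 6: blocked -> lock at row 5

Answer: 5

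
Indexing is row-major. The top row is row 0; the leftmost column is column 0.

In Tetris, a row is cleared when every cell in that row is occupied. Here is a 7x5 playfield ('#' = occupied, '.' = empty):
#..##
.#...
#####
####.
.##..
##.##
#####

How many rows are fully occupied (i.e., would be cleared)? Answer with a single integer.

Answer: 2

Derivation:
Check each row:
  row 0: 2 empty cells -> not full
  row 1: 4 empty cells -> not full
  row 2: 0 empty cells -> FULL (clear)
  row 3: 1 empty cell -> not full
  row 4: 3 empty cells -> not full
  row 5: 1 empty cell -> not full
  row 6: 0 empty cells -> FULL (clear)
Total rows cleared: 2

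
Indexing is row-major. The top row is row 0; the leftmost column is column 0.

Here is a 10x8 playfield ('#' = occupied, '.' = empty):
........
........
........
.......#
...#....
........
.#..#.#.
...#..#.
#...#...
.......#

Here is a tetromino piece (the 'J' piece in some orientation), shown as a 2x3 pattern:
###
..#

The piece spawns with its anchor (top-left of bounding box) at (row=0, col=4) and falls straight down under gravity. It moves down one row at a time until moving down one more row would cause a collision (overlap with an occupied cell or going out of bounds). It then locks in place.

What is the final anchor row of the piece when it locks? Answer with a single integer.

Answer: 4

Derivation:
Spawn at (row=0, col=4). Try each row:
  row 0: fits
  row 1: fits
  row 2: fits
  row 3: fits
  row 4: fits
  row 5: blocked -> lock at row 4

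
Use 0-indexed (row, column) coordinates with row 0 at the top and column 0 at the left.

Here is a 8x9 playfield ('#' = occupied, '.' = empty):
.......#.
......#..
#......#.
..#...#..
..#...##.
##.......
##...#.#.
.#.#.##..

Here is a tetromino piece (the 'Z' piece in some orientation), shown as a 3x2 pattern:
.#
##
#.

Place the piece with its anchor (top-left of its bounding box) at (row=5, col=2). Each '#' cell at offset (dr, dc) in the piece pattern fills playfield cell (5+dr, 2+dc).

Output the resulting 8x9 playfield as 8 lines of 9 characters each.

Fill (5+0,2+1) = (5,3)
Fill (5+1,2+0) = (6,2)
Fill (5+1,2+1) = (6,3)
Fill (5+2,2+0) = (7,2)

Answer: .......#.
......#..
#......#.
..#...#..
..#...##.
##.#.....
####.#.#.
.###.##..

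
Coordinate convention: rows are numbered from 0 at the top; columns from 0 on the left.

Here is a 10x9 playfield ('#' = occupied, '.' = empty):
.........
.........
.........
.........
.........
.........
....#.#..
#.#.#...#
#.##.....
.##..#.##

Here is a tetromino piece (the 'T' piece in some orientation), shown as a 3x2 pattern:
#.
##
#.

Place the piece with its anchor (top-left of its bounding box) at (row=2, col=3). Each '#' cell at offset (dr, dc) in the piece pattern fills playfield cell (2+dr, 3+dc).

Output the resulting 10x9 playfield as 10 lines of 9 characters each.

Answer: .........
.........
...#.....
...##....
...#.....
.........
....#.#..
#.#.#...#
#.##.....
.##..#.##

Derivation:
Fill (2+0,3+0) = (2,3)
Fill (2+1,3+0) = (3,3)
Fill (2+1,3+1) = (3,4)
Fill (2+2,3+0) = (4,3)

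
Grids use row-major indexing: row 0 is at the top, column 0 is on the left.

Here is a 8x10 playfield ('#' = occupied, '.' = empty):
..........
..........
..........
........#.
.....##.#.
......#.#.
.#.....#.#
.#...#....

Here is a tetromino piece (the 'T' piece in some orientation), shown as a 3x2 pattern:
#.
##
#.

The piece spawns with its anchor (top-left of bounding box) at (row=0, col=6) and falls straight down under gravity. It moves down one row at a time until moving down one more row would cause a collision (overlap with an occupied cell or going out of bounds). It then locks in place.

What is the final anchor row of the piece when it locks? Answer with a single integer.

Spawn at (row=0, col=6). Try each row:
  row 0: fits
  row 1: fits
  row 2: blocked -> lock at row 1

Answer: 1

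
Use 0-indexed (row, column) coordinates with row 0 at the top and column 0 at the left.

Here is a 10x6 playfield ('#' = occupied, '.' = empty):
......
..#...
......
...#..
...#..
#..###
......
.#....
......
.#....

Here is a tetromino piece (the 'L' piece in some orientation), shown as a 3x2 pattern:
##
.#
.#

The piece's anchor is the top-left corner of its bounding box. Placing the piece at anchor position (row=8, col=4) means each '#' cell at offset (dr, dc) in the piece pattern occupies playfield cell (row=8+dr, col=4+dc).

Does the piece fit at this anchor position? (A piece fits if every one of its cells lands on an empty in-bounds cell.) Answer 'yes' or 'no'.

Check each piece cell at anchor (8, 4):
  offset (0,0) -> (8,4): empty -> OK
  offset (0,1) -> (8,5): empty -> OK
  offset (1,1) -> (9,5): empty -> OK
  offset (2,1) -> (10,5): out of bounds -> FAIL
All cells valid: no

Answer: no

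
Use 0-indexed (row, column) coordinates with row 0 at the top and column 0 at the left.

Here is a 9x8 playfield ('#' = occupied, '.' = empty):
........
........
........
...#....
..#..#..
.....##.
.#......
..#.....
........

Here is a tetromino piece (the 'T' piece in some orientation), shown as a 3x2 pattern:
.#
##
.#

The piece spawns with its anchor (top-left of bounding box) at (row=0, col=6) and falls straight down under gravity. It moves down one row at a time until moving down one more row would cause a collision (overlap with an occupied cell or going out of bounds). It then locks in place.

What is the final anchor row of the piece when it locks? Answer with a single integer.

Spawn at (row=0, col=6). Try each row:
  row 0: fits
  row 1: fits
  row 2: fits
  row 3: fits
  row 4: blocked -> lock at row 3

Answer: 3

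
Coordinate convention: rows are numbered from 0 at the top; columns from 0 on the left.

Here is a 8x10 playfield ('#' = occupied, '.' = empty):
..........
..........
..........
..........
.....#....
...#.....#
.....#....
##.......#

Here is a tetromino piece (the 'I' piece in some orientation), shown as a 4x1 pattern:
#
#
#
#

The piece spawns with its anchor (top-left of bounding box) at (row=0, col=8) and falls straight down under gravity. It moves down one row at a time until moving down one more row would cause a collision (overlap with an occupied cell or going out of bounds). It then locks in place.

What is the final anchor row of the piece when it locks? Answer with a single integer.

Answer: 4

Derivation:
Spawn at (row=0, col=8). Try each row:
  row 0: fits
  row 1: fits
  row 2: fits
  row 3: fits
  row 4: fits
  row 5: blocked -> lock at row 4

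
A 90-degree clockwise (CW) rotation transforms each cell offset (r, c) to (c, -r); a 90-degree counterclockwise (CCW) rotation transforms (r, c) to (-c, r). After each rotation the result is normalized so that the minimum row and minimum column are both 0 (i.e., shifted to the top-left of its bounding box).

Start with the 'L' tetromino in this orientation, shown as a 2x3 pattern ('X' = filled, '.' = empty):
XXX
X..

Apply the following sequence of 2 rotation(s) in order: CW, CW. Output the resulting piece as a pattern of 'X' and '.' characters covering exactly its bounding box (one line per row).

Start:
XXX
X..
After rotation 1 (CW):
XX
.X
.X
After rotation 2 (CW):
..X
XXX

Answer: ..X
XXX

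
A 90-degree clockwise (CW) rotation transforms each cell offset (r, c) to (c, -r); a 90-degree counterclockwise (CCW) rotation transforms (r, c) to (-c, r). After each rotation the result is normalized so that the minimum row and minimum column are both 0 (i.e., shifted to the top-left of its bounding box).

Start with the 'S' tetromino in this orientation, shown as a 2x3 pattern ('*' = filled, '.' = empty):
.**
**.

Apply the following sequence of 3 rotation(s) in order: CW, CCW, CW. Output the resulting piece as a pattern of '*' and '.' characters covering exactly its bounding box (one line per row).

Answer: *.
**
.*

Derivation:
Start:
.**
**.
After rotation 1 (CW):
*.
**
.*
After rotation 2 (CCW):
.**
**.
After rotation 3 (CW):
*.
**
.*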